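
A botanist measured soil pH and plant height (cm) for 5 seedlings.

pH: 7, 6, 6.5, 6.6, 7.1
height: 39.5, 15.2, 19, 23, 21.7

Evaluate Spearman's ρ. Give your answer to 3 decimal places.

0.700

Rank pH: 4, 1, 2, 3, 5
Rank height: 5, 1, 2, 4, 3
d = rank(pH) − rank(height): -1, 0, 0, -1, 2; Σd² = 6
ρ = 1 − 6Σd² / [n(n²−1)] = 1 − 6×6 / (5×24) = 1 − 36/120 ≈ 0.700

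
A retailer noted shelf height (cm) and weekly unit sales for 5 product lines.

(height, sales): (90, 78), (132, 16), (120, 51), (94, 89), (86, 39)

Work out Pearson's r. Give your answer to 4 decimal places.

n = 5, Σx = 522, Σy = 273, Σx² = 56156, Σy² = 18383, Σxy = 26972
nΣxy − ΣxΣy = 134860 − 142506 = -7646
nΣx² − (Σx)² = 280780 − 272484 = 8296; nΣy² − (Σy)² = 91915 − 74529 = 17386
r = -7646 / √(8296 × 17386) = -7646 / 12009.7567 ≈ -0.6366

-0.6366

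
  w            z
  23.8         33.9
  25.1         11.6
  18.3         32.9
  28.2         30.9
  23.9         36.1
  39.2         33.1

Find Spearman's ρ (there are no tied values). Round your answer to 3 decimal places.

Rank w: 2, 4, 1, 5, 3, 6
Rank z: 5, 1, 3, 2, 6, 4
d = rank(w) − rank(z): -3, 3, -2, 3, -3, 2; Σd² = 44
ρ = 1 − 6Σd² / [n(n²−1)] = 1 − 6×44 / (6×35) = 1 − 264/210 ≈ -0.257

-0.257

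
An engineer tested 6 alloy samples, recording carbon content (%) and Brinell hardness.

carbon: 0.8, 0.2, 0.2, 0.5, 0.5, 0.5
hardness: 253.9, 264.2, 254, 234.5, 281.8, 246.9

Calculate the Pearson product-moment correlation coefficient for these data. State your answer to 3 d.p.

n = 6, Σx = 2.7, Σy = 1535.3, Σx² = 1.47, Σy² = 394143.95, Σxy = 688.36
nΣxy − ΣxΣy = 4130.16 − 4145.31 = -15.15
nΣx² − (Σx)² = 8.82 − 7.29 = 1.53; nΣy² − (Σy)² = 2364863.7 − 2357146.09 = 7717.61
r = -15.15 / √(1.53 × 7717.61) = -15.15 / 108.6644 ≈ -0.139

-0.139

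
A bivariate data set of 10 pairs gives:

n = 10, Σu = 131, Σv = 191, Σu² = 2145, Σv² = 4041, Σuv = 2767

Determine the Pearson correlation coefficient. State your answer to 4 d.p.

0.6453

r = (nΣuv − ΣuΣv) / √[(nΣu² − (Σu)²)(nΣv² − (Σv)²)]
Numerator: 10×2767 − 131×191 = 2649
Denominator: √[(21450 − 17161)(40410 − 36481)] = √[4289 × 3929] = 4105.0555
r = 2649 / 4105.0555 ≈ 0.6453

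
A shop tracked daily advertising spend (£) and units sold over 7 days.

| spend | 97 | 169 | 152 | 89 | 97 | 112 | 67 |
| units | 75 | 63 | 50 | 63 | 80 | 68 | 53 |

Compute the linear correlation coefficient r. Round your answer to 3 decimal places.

-0.213

n = 7, Σx = 783, Σy = 452, Σx² = 95437, Σy² = 29896, Σxy = 50056
nΣxy − ΣxΣy = 350392 − 353916 = -3524
nΣx² − (Σx)² = 668059 − 613089 = 54970; nΣy² − (Σy)² = 209272 − 204304 = 4968
r = -3524 / √(54970 × 4968) = -3524 / 16525.4640 ≈ -0.213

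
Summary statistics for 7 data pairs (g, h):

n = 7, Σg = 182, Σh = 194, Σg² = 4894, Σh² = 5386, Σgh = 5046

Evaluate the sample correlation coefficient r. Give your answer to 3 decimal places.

r = (nΣgh − ΣgΣh) / √[(nΣg² − (Σg)²)(nΣh² − (Σh)²)]
Numerator: 7×5046 − 182×194 = 14
Denominator: √[(34258 − 33124)(37702 − 37636)] = √[1134 × 66] = 273.5763
r = 14 / 273.5763 ≈ 0.051

0.051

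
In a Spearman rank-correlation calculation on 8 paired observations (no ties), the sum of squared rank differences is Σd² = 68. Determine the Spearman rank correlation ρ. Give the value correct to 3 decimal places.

ρ = 1 − 6Σd² / [n(n²−1)] = 1 − 6×68 / (8×63)
  = 1 − 408/504 = 1 − 0.8095 ≈ 0.190

0.190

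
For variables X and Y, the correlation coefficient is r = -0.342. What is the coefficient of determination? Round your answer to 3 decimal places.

r² = (-0.342)² = 0.117

0.117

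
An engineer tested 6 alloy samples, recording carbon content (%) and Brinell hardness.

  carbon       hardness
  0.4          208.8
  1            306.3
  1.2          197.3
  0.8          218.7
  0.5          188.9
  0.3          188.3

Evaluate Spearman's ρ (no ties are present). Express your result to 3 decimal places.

0.543

Rank carbon: 2, 5, 6, 4, 3, 1
Rank hardness: 4, 6, 3, 5, 2, 1
d = rank(carbon) − rank(hardness): -2, -1, 3, -1, 1, 0; Σd² = 16
ρ = 1 − 6Σd² / [n(n²−1)] = 1 − 6×16 / (6×35) = 1 − 96/210 ≈ 0.543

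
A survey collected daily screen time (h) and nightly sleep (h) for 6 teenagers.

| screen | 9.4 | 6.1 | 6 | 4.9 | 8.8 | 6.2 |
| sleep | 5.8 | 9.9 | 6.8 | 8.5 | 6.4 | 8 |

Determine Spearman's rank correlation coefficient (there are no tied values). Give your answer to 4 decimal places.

Rank screen: 6, 3, 2, 1, 5, 4
Rank sleep: 1, 6, 3, 5, 2, 4
d = rank(screen) − rank(sleep): 5, -3, -1, -4, 3, 0; Σd² = 60
ρ = 1 − 6Σd² / [n(n²−1)] = 1 − 6×60 / (6×35) = 1 − 360/210 ≈ -0.7143

-0.7143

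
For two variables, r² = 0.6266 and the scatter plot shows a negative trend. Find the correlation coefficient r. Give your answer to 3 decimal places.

|r| = √0.6266 = 0.792
The association is negative, so r = −0.792.

-0.792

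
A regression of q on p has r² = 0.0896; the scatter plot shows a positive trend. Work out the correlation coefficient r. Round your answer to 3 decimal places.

0.299

|r| = √0.0896 = 0.299
The association is positive, so r = 0.299.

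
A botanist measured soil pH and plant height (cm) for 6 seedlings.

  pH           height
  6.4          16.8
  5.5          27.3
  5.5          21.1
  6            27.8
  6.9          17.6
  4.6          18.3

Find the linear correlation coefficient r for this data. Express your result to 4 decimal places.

-0.1836

n = 6, Σx = 34.9, Σy = 128.9, Σx² = 206.23, Σy² = 2890.23, Σxy = 746.14
nΣxy − ΣxΣy = 4476.84 − 4498.61 = -21.77
nΣx² − (Σx)² = 1237.38 − 1218.01 = 19.37; nΣy² − (Σy)² = 17341.38 − 16615.21 = 726.17
r = -21.77 / √(19.37 × 726.17) = -21.77 / 118.5998 ≈ -0.1836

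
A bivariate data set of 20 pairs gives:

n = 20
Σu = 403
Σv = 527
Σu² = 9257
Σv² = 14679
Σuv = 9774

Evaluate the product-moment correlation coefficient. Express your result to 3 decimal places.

-0.890

r = (nΣuv − ΣuΣv) / √[(nΣu² − (Σu)²)(nΣv² − (Σv)²)]
Numerator: 20×9774 − 403×527 = -16901
Denominator: √[(185140 − 162409)(293580 − 277729)] = √[22731 × 15851] = 18981.8092
r = -16901 / 18981.8092 ≈ -0.890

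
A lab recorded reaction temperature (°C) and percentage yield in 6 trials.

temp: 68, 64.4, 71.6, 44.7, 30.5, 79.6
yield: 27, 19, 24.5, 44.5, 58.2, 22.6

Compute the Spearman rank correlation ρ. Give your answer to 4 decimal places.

-0.6571

Rank temp: 4, 3, 5, 2, 1, 6
Rank yield: 4, 1, 3, 5, 6, 2
d = rank(temp) − rank(yield): 0, 2, 2, -3, -5, 4; Σd² = 58
ρ = 1 − 6Σd² / [n(n²−1)] = 1 − 6×58 / (6×35) = 1 − 348/210 ≈ -0.6571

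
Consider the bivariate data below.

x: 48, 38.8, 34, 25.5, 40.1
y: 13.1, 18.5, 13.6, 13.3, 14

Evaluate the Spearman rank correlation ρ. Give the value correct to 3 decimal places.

-0.100

Rank x: 5, 3, 2, 1, 4
Rank y: 1, 5, 3, 2, 4
d = rank(x) − rank(y): 4, -2, -1, -1, 0; Σd² = 22
ρ = 1 − 6Σd² / [n(n²−1)] = 1 − 6×22 / (5×24) = 1 − 132/120 ≈ -0.100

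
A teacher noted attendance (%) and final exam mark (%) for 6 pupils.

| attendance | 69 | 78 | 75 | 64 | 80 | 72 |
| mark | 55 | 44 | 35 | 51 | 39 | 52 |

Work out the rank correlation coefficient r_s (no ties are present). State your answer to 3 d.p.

-0.657

Rank attendance: 2, 5, 4, 1, 6, 3
Rank mark: 6, 3, 1, 4, 2, 5
d = rank(attendance) − rank(mark): -4, 2, 3, -3, 4, -2; Σd² = 58
ρ = 1 − 6Σd² / [n(n²−1)] = 1 − 6×58 / (6×35) = 1 − 348/210 ≈ -0.657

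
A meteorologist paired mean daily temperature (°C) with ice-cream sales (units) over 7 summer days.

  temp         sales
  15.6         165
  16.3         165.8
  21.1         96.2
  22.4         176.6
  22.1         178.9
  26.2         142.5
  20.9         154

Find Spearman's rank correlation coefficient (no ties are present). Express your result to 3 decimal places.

Rank temp: 1, 2, 4, 6, 5, 7, 3
Rank sales: 4, 5, 1, 6, 7, 2, 3
d = rank(temp) − rank(sales): -3, -3, 3, 0, -2, 5, 0; Σd² = 56
ρ = 1 − 6Σd² / [n(n²−1)] = 1 − 6×56 / (7×48) = 1 − 336/336 ≈ 0.000

0.000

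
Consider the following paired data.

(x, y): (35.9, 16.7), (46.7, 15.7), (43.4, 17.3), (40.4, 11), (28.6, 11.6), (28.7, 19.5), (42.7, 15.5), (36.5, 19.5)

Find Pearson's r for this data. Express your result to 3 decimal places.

n = 8, Σx = 302.9, Σy = 126.8, Σx² = 11782.61, Σy² = 2080.98, Σxy = 4792.95
nΣxy − ΣxΣy = 38343.6 − 38407.72 = -64.12
nΣx² − (Σx)² = 94260.88 − 91748.41 = 2512.47; nΣy² − (Σy)² = 16647.84 − 16078.24 = 569.6
r = -64.12 / √(2512.47 × 569.6) = -64.12 / 1196.2871 ≈ -0.054

-0.054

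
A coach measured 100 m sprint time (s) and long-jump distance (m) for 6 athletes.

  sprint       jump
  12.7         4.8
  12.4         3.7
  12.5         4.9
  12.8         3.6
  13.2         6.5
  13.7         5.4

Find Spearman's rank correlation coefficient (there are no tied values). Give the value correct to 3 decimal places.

0.543

Rank sprint: 3, 1, 2, 4, 5, 6
Rank jump: 3, 2, 4, 1, 6, 5
d = rank(sprint) − rank(jump): 0, -1, -2, 3, -1, 1; Σd² = 16
ρ = 1 − 6Σd² / [n(n²−1)] = 1 − 6×16 / (6×35) = 1 − 96/210 ≈ 0.543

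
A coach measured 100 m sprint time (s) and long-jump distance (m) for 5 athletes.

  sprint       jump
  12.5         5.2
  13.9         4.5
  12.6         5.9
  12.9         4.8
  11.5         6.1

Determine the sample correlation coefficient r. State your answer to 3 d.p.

-0.867

n = 5, Σx = 63.4, Σy = 26.5, Σx² = 806.88, Σy² = 142.35, Σxy = 333.96
nΣxy − ΣxΣy = 1669.8 − 1680.1 = -10.3
nΣx² − (Σx)² = 4034.4 − 4019.56 = 14.84; nΣy² − (Σy)² = 711.75 − 702.25 = 9.5
r = -10.3 / √(14.84 × 9.5) = -10.3 / 11.8735 ≈ -0.867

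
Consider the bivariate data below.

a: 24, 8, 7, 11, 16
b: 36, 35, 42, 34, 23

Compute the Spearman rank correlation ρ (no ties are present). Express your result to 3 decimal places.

Rank a: 5, 2, 1, 3, 4
Rank b: 4, 3, 5, 2, 1
d = rank(a) − rank(b): 1, -1, -4, 1, 3; Σd² = 28
ρ = 1 − 6Σd² / [n(n²−1)] = 1 − 6×28 / (5×24) = 1 − 168/120 ≈ -0.400

-0.400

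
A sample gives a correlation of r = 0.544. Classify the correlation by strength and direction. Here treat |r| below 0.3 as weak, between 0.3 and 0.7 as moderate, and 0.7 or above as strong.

r = 0.544 > 0 so the relationship is positive.
|r| = 0.544, which falls in the moderate range.

moderate positive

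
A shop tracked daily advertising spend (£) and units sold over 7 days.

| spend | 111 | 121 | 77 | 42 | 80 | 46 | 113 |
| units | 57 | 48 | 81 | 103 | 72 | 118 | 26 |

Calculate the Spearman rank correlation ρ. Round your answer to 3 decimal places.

-0.929

Rank spend: 5, 7, 3, 1, 4, 2, 6
Rank units: 3, 2, 5, 6, 4, 7, 1
d = rank(spend) − rank(units): 2, 5, -2, -5, 0, -5, 5; Σd² = 108
ρ = 1 − 6Σd² / [n(n²−1)] = 1 − 6×108 / (7×48) = 1 − 648/336 ≈ -0.929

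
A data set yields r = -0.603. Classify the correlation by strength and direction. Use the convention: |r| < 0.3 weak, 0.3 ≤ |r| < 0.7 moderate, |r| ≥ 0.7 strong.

moderate negative

r = -0.603 < 0 so the relationship is negative.
|r| = 0.603, which falls in the moderate range.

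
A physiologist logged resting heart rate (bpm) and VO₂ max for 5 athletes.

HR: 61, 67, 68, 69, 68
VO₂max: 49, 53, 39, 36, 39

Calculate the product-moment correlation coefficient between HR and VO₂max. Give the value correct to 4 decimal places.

n = 5, Σx = 333, Σy = 216, Σx² = 22219, Σy² = 9548, Σxy = 14328
nΣxy − ΣxΣy = 71640 − 71928 = -288
nΣx² − (Σx)² = 111095 − 110889 = 206; nΣy² − (Σy)² = 47740 − 46656 = 1084
r = -288 / √(206 × 1084) = -288 / 472.5505 ≈ -0.6095

-0.6095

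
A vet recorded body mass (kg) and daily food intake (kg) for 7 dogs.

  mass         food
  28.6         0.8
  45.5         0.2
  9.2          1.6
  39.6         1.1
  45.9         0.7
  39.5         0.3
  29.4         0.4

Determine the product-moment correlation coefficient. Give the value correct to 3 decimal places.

n = 7, Σx = 237.7, Σy = 5.1, Σx² = 9072.43, Σy² = 5.19, Σxy = 146
nΣxy − ΣxΣy = 1022 − 1212.27 = -190.27
nΣx² − (Σx)² = 63507.01 − 56501.29 = 7005.72; nΣy² − (Σy)² = 36.33 − 26.01 = 10.32
r = -190.27 / √(7005.72 × 10.32) = -190.27 / 268.8848 ≈ -0.708

-0.708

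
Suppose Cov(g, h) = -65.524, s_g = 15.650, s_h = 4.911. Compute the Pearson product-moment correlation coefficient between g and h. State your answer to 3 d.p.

-0.853

r = Cov(g,h) / (s_g · s_h) = -65.524 / (15.650 × 4.911)
  = -65.524 / 76.8571 ≈ -0.853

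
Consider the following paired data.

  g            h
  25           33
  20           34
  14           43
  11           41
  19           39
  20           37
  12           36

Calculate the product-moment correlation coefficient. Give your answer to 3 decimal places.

n = 7, Σg = 121, Σh = 263, Σg² = 2247, Σh² = 9961, Σgh = 4471
nΣgh − ΣgΣh = 31297 − 31823 = -526
nΣg² − (Σg)² = 15729 − 14641 = 1088; nΣh² − (Σh)² = 69727 − 69169 = 558
r = -526 / √(1088 × 558) = -526 / 779.1688 ≈ -0.675

-0.675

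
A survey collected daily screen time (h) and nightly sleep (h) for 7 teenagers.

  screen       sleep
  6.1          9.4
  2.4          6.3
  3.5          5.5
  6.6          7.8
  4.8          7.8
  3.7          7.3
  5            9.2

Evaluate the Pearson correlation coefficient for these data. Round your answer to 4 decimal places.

n = 7, Σx = 32.1, Σy = 53.3, Σx² = 160.51, Σy² = 417.91, Σxy = 253.64
nΣxy − ΣxΣy = 1775.48 − 1710.93 = 64.55
nΣx² − (Σx)² = 1123.57 − 1030.41 = 93.16; nΣy² − (Σy)² = 2925.37 − 2840.89 = 84.48
r = 64.55 / √(93.16 × 84.48) = 64.55 / 88.7139 ≈ 0.7276

0.7276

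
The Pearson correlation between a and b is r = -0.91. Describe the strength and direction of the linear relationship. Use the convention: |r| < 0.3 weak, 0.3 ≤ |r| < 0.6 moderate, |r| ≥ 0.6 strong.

strong negative

r = -0.91 < 0 so the relationship is negative.
|r| = 0.91, which falls in the strong range.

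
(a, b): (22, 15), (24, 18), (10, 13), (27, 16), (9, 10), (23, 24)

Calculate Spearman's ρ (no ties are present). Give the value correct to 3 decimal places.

0.771

Rank a: 3, 5, 2, 6, 1, 4
Rank b: 3, 5, 2, 4, 1, 6
d = rank(a) − rank(b): 0, 0, 0, 2, 0, -2; Σd² = 8
ρ = 1 − 6Σd² / [n(n²−1)] = 1 − 6×8 / (6×35) = 1 − 48/210 ≈ 0.771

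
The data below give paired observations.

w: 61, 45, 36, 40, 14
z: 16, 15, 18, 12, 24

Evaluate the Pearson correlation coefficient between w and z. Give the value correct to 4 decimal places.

n = 5, Σw = 196, Σz = 85, Σw² = 8838, Σz² = 1525, Σwz = 3115
nΣwz − ΣwΣz = 15575 − 16660 = -1085
nΣw² − (Σw)² = 44190 − 38416 = 5774; nΣz² − (Σz)² = 7625 − 7225 = 400
r = -1085 / √(5774 × 400) = -1085 / 1519.7368 ≈ -0.7139

-0.7139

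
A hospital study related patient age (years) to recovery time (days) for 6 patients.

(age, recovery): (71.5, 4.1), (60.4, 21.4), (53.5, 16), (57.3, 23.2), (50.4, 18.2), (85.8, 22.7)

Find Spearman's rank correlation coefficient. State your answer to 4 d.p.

0.1429

Rank age: 5, 4, 2, 3, 1, 6
Rank recovery: 1, 4, 2, 6, 3, 5
d = rank(age) − rank(recovery): 4, 0, 0, -3, -2, 1; Σd² = 30
ρ = 1 − 6Σd² / [n(n²−1)] = 1 − 6×30 / (6×35) = 1 − 180/210 ≈ 0.1429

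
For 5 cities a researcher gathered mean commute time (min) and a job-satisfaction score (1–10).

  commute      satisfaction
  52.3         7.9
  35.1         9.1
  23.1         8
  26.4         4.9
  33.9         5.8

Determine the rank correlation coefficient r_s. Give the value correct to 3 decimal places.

0.200

Rank commute: 5, 4, 1, 2, 3
Rank satisfaction: 3, 5, 4, 1, 2
d = rank(commute) − rank(satisfaction): 2, -1, -3, 1, 1; Σd² = 16
ρ = 1 − 6Σd² / [n(n²−1)] = 1 − 6×16 / (5×24) = 1 − 96/120 ≈ 0.200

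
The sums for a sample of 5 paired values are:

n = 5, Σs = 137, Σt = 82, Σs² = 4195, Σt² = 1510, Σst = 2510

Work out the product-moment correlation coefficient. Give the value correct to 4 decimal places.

r = (nΣst − ΣsΣt) / √[(nΣs² − (Σs)²)(nΣt² − (Σt)²)]
Numerator: 5×2510 − 137×82 = 1316
Denominator: √[(20975 − 18769)(7550 − 6724)] = √[2206 × 826] = 1349.8726
r = 1316 / 1349.8726 ≈ 0.9749

0.9749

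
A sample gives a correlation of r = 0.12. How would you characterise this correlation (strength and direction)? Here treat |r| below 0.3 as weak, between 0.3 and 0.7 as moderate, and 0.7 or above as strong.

weak positive

r = 0.12 > 0 so the relationship is positive.
|r| = 0.12, which falls in the weak range.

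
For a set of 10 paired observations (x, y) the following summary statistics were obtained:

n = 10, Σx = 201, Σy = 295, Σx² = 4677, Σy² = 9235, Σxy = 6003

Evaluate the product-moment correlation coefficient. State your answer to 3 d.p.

0.126

r = (nΣxy − ΣxΣy) / √[(nΣx² − (Σx)²)(nΣy² − (Σy)²)]
Numerator: 10×6003 − 201×295 = 735
Denominator: √[(46770 − 40401)(92350 − 87025)] = √[6369 × 5325] = 5823.6522
r = 735 / 5823.6522 ≈ 0.126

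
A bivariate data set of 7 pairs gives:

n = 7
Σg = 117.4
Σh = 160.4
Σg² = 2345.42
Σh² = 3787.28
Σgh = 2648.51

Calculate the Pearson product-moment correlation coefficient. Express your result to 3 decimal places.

r = (nΣgh − ΣgΣh) / √[(nΣg² − (Σg)²)(nΣh² − (Σh)²)]
Numerator: 7×2648.51 − 117.4×160.4 = -291.39
Denominator: √[(16417.94 − 13782.76)(26510.96 − 25728.16)] = √[2635.18 × 782.8] = 1436.2517
r = -291.39 / 1436.2517 ≈ -0.203

-0.203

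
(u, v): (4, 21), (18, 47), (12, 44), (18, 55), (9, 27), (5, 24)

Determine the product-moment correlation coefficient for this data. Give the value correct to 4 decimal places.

n = 6, Σu = 66, Σv = 218, Σu² = 914, Σv² = 8916, Σuv = 2811
nΣuv − ΣuΣv = 16866 − 14388 = 2478
nΣu² − (Σu)² = 5484 − 4356 = 1128; nΣv² − (Σv)² = 53496 − 47524 = 5972
r = 2478 / √(1128 × 5972) = 2478 / 2595.4607 ≈ 0.9547

0.9547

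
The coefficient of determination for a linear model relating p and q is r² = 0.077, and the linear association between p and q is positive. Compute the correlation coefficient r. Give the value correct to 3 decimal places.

|r| = √0.077 = 0.277
The association is positive, so r = 0.277.

0.277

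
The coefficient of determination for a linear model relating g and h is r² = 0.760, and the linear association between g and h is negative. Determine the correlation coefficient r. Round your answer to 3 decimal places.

-0.872

|r| = √0.760 = 0.872
The association is negative, so r = −0.872.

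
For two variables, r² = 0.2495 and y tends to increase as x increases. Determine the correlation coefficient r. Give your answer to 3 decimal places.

0.499

|r| = √0.2495 = 0.499
The association is positive, so r = 0.499.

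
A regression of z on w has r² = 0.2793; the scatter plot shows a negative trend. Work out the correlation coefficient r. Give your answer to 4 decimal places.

-0.5285

|r| = √0.2793 = 0.5285
The association is negative, so r = −0.5285.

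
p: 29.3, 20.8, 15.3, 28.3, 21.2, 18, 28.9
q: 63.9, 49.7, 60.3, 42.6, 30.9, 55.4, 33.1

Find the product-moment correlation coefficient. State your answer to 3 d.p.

-0.273

n = 7, Σp = 161.8, Σq = 335.9, Σp² = 3934.76, Σq² = 17123.73, Σpq = 7643.07
nΣpq − ΣpΣq = 53501.49 − 54348.62 = -847.13
nΣp² − (Σp)² = 27543.32 − 26179.24 = 1364.08; nΣq² − (Σq)² = 119866.11 − 112828.81 = 7037.3
r = -847.13 / √(1364.08 × 7037.3) = -847.13 / 3098.2963 ≈ -0.273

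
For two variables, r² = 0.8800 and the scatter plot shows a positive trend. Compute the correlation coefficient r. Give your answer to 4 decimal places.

|r| = √0.8800 = 0.9381
The association is positive, so r = 0.9381.

0.9381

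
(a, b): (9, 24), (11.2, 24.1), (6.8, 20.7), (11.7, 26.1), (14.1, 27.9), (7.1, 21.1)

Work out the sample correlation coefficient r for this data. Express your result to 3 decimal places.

n = 6, Σa = 59.9, Σb = 143.9, Σa² = 638.79, Σb² = 3490.13, Σab = 1475.25
nΣab − ΣaΣb = 8851.5 − 8619.61 = 231.89
nΣa² − (Σa)² = 3832.74 − 3588.01 = 244.73; nΣb² − (Σb)² = 20940.78 − 20707.21 = 233.57
r = 231.89 / √(244.73 × 233.57) = 231.89 / 239.0849 ≈ 0.970

0.970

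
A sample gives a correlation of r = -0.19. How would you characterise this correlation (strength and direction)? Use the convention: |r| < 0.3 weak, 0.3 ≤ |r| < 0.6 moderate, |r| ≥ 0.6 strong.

weak negative

r = -0.19 < 0 so the relationship is negative.
|r| = 0.19, which falls in the weak range.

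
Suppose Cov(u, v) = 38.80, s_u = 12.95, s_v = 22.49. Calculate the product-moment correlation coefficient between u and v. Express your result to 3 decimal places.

r = Cov(u,v) / (s_u · s_v) = 38.80 / (12.95 × 22.49)
  = 38.80 / 291.2455 ≈ 0.133

0.133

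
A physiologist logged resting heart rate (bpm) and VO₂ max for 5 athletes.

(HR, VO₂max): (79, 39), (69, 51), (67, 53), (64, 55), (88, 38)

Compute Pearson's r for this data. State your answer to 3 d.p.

n = 5, Σx = 367, Σy = 236, Σx² = 27331, Σy² = 11400, Σxy = 17015
nΣxy − ΣxΣy = 85075 − 86612 = -1537
nΣx² − (Σx)² = 136655 − 134689 = 1966; nΣy² − (Σy)² = 57000 − 55696 = 1304
r = -1537 / √(1966 × 1304) = -1537 / 1601.1446 ≈ -0.960

-0.960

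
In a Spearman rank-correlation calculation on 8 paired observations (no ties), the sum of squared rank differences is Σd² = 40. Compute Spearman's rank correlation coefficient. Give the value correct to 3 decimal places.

ρ = 1 − 6Σd² / [n(n²−1)] = 1 − 6×40 / (8×63)
  = 1 − 240/504 = 1 − 0.4762 ≈ 0.524

0.524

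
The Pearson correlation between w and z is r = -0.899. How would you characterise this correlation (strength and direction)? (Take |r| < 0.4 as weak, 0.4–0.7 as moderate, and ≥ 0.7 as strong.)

r = -0.899 < 0 so the relationship is negative.
|r| = 0.899, which falls in the strong range.

strong negative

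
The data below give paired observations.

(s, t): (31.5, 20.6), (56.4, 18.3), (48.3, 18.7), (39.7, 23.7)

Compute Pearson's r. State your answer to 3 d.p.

-0.630

n = 4, Σs = 175.9, Σt = 81.3, Σs² = 8082.19, Σt² = 1670.63, Σst = 3525.12
nΣst − ΣsΣt = 14100.48 − 14300.67 = -200.19
nΣs² − (Σs)² = 32328.76 − 30940.81 = 1387.95; nΣt² − (Σt)² = 6682.52 − 6609.69 = 72.83
r = -200.19 / √(1387.95 × 72.83) = -200.19 / 317.9377 ≈ -0.630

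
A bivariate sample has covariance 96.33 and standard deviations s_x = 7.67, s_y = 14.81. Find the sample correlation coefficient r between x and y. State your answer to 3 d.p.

r = Cov(x,y) / (s_x · s_y) = 96.33 / (7.67 × 14.81)
  = 96.33 / 113.5927 ≈ 0.848

0.848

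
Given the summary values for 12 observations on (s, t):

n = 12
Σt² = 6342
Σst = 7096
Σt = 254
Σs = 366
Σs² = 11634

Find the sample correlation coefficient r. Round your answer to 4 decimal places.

-0.9653

r = (nΣst − ΣsΣt) / √[(nΣs² − (Σs)²)(nΣt² − (Σt)²)]
Numerator: 12×7096 − 366×254 = -7812
Denominator: √[(139608 − 133956)(76104 − 64516)] = √[5652 × 11588] = 8092.9214
r = -7812 / 8092.9214 ≈ -0.9653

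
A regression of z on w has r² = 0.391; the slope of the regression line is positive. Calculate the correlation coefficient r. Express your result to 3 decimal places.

0.625

|r| = √0.391 = 0.625
The association is positive, so r = 0.625.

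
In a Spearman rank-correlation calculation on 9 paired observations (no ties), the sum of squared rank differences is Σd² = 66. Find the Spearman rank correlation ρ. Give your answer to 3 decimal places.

0.450

ρ = 1 − 6Σd² / [n(n²−1)] = 1 − 6×66 / (9×80)
  = 1 − 396/720 = 1 − 0.5500 ≈ 0.450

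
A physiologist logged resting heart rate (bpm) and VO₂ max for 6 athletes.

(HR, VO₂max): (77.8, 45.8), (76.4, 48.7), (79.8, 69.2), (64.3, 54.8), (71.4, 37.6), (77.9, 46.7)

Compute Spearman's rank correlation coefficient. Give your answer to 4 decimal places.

Rank HR: 4, 3, 6, 1, 2, 5
Rank VO₂max: 2, 4, 6, 5, 1, 3
d = rank(HR) − rank(VO₂max): 2, -1, 0, -4, 1, 2; Σd² = 26
ρ = 1 − 6Σd² / [n(n²−1)] = 1 − 6×26 / (6×35) = 1 − 156/210 ≈ 0.2571

0.2571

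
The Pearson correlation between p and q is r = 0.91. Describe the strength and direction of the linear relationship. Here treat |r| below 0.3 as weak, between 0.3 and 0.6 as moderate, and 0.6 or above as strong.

r = 0.91 > 0 so the relationship is positive.
|r| = 0.91, which falls in the strong range.

strong positive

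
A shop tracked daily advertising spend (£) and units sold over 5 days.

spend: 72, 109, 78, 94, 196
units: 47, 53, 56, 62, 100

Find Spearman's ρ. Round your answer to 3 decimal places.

Rank spend: 1, 4, 2, 3, 5
Rank units: 1, 2, 3, 4, 5
d = rank(spend) − rank(units): 0, 2, -1, -1, 0; Σd² = 6
ρ = 1 − 6Σd² / [n(n²−1)] = 1 − 6×6 / (5×24) = 1 − 36/120 ≈ 0.700

0.700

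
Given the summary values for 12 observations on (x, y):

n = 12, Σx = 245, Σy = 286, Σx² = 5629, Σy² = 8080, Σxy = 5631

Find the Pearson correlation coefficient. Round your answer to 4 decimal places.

-0.2339

r = (nΣxy − ΣxΣy) / √[(nΣx² − (Σx)²)(nΣy² − (Σy)²)]
Numerator: 12×5631 − 245×286 = -2498
Denominator: √[(67548 − 60025)(96960 − 81796)] = √[7523 × 15164] = 10680.7665
r = -2498 / 10680.7665 ≈ -0.2339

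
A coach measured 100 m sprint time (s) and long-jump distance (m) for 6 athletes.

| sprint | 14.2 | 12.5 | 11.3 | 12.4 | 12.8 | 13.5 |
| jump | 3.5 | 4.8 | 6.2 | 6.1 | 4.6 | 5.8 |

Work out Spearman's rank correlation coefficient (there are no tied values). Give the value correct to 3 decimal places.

Rank sprint: 6, 3, 1, 2, 4, 5
Rank jump: 1, 3, 6, 5, 2, 4
d = rank(sprint) − rank(jump): 5, 0, -5, -3, 2, 1; Σd² = 64
ρ = 1 − 6Σd² / [n(n²−1)] = 1 − 6×64 / (6×35) = 1 − 384/210 ≈ -0.829

-0.829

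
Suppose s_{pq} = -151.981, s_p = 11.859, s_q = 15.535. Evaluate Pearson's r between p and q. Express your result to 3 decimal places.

-0.825

r = Cov(p,q) / (s_p · s_q) = -151.981 / (11.859 × 15.535)
  = -151.981 / 184.2296 ≈ -0.825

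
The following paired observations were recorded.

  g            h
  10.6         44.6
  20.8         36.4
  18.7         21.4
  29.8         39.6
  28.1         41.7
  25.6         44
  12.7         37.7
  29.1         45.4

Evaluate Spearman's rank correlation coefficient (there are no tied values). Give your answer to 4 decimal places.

Rank g: 1, 4, 3, 8, 6, 5, 2, 7
Rank h: 7, 2, 1, 4, 5, 6, 3, 8
d = rank(g) − rank(h): -6, 2, 2, 4, 1, -1, -1, -1; Σd² = 64
ρ = 1 − 6Σd² / [n(n²−1)] = 1 − 6×64 / (8×63) = 1 − 384/504 ≈ 0.2381

0.2381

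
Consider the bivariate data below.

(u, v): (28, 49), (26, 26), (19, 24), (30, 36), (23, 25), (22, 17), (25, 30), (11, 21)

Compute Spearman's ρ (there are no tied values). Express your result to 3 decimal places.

0.881

Rank u: 7, 6, 2, 8, 4, 3, 5, 1
Rank v: 8, 5, 3, 7, 4, 1, 6, 2
d = rank(u) − rank(v): -1, 1, -1, 1, 0, 2, -1, -1; Σd² = 10
ρ = 1 − 6Σd² / [n(n²−1)] = 1 − 6×10 / (8×63) = 1 − 60/504 ≈ 0.881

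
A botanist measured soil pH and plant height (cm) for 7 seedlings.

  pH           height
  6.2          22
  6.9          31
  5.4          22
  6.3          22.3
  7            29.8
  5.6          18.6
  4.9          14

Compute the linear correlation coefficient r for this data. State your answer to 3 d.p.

0.929

n = 7, Σx = 42.3, Σy = 159.7, Σx² = 259.27, Σy² = 3856.29, Σxy = 990.95
nΣxy − ΣxΣy = 6936.65 − 6755.31 = 181.34
nΣx² − (Σx)² = 1814.89 − 1789.29 = 25.6; nΣy² − (Σy)² = 26994.03 − 25504.09 = 1489.94
r = 181.34 / √(25.6 × 1489.94) = 181.34 / 195.3010 ≈ 0.929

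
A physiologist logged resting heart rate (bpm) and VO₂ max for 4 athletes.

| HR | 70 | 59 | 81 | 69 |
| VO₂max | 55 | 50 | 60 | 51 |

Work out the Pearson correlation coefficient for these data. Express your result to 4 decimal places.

0.9211

n = 4, Σx = 279, Σy = 216, Σx² = 19703, Σy² = 11726, Σxy = 15179
nΣxy − ΣxΣy = 60716 − 60264 = 452
nΣx² − (Σx)² = 78812 − 77841 = 971; nΣy² − (Σy)² = 46904 − 46656 = 248
r = 452 / √(971 × 248) = 452 / 490.7219 ≈ 0.9211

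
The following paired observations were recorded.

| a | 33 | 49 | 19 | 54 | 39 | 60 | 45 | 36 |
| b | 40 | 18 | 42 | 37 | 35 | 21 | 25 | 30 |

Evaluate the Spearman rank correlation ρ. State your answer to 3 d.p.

Rank a: 2, 6, 1, 7, 4, 8, 5, 3
Rank b: 7, 1, 8, 6, 5, 2, 3, 4
d = rank(a) − rank(b): -5, 5, -7, 1, -1, 6, 2, -1; Σd² = 142
ρ = 1 − 6Σd² / [n(n²−1)] = 1 − 6×142 / (8×63) = 1 − 852/504 ≈ -0.690

-0.690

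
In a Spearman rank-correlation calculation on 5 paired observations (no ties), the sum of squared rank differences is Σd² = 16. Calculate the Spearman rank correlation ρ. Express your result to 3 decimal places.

ρ = 1 − 6Σd² / [n(n²−1)] = 1 − 6×16 / (5×24)
  = 1 − 96/120 = 1 − 0.8000 ≈ 0.200

0.200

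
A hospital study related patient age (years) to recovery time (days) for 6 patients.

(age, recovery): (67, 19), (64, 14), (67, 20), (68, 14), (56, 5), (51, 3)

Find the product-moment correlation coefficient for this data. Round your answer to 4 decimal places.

0.9329

n = 6, Σx = 373, Σy = 75, Σx² = 23435, Σy² = 1187, Σxy = 4894
nΣxy − ΣxΣy = 29364 − 27975 = 1389
nΣx² − (Σx)² = 140610 − 139129 = 1481; nΣy² − (Σy)² = 7122 − 5625 = 1497
r = 1389 / √(1481 × 1497) = 1389 / 1488.9785 ≈ 0.9329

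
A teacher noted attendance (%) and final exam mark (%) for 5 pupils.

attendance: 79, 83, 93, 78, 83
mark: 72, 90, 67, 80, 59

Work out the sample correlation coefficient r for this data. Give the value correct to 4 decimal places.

n = 5, Σx = 416, Σy = 368, Σx² = 34752, Σy² = 27654, Σxy = 30526
nΣxy − ΣxΣy = 152630 − 153088 = -458
nΣx² − (Σx)² = 173760 − 173056 = 704; nΣy² − (Σy)² = 138270 − 135424 = 2846
r = -458 / √(704 × 2846) = -458 / 1415.4801 ≈ -0.3236

-0.3236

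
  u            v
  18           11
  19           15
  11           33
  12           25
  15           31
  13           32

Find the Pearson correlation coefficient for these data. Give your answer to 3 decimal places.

n = 6, Σu = 88, Σv = 147, Σu² = 1344, Σv² = 4045, Σuv = 2027
nΣuv − ΣuΣv = 12162 − 12936 = -774
nΣu² − (Σu)² = 8064 − 7744 = 320; nΣv² − (Σv)² = 24270 − 21609 = 2661
r = -774 / √(320 × 2661) = -774 / 922.7784 ≈ -0.839

-0.839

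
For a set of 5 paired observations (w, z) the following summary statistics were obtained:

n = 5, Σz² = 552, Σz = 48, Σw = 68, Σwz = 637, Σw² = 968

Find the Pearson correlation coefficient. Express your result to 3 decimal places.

-0.252

r = (nΣwz − ΣwΣz) / √[(nΣw² − (Σw)²)(nΣz² − (Σz)²)]
Numerator: 5×637 − 68×48 = -79
Denominator: √[(4840 − 4624)(2760 − 2304)] = √[216 × 456] = 313.8407
r = -79 / 313.8407 ≈ -0.252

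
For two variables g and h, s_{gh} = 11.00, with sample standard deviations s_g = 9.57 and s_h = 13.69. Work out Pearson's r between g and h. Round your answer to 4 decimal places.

0.0840

r = Cov(g,h) / (s_g · s_h) = 11.00 / (9.57 × 13.69)
  = 11.00 / 131.0133 ≈ 0.0840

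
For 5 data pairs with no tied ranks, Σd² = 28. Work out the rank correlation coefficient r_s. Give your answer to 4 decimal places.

-0.4000

ρ = 1 − 6Σd² / [n(n²−1)] = 1 − 6×28 / (5×24)
  = 1 − 168/120 = 1 − 1.40000 ≈ -0.4000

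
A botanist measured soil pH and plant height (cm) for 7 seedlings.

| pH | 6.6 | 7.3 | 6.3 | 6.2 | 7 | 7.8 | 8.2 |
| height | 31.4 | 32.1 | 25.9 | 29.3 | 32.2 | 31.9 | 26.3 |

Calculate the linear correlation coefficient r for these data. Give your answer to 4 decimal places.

n = 7, Σx = 49.4, Σy = 209.1, Σx² = 352.06, Σy² = 6291.81, Σxy = 1476.28
nΣxy − ΣxΣy = 10333.96 − 10329.54 = 4.42
nΣx² − (Σx)² = 2464.42 − 2440.36 = 24.06; nΣy² − (Σy)² = 44042.67 − 43722.81 = 319.86
r = 4.42 / √(24.06 × 319.86) = 4.42 / 87.7259 ≈ 0.0504

0.0504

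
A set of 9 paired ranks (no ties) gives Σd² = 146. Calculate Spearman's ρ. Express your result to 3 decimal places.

-0.217

ρ = 1 − 6Σd² / [n(n²−1)] = 1 − 6×146 / (9×80)
  = 1 − 876/720 = 1 − 1.2167 ≈ -0.217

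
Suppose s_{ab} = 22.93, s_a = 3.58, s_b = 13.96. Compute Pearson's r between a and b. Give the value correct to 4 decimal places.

r = Cov(a,b) / (s_a · s_b) = 22.93 / (3.58 × 13.96)
  = 22.93 / 49.9768 ≈ 0.4588

0.4588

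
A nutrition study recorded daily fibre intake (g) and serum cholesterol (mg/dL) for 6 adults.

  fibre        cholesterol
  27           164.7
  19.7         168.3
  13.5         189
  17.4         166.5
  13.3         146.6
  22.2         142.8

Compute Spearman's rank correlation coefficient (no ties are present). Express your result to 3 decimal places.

Rank fibre: 6, 4, 2, 3, 1, 5
Rank cholesterol: 3, 5, 6, 4, 2, 1
d = rank(fibre) − rank(cholesterol): 3, -1, -4, -1, -1, 4; Σd² = 44
ρ = 1 − 6Σd² / [n(n²−1)] = 1 − 6×44 / (6×35) = 1 − 264/210 ≈ -0.257

-0.257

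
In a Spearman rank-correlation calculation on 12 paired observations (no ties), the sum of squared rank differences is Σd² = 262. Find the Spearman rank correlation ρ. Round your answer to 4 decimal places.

ρ = 1 − 6Σd² / [n(n²−1)] = 1 − 6×262 / (12×143)
  = 1 − 1572/1716 = 1 − 0.91608 ≈ 0.0839

0.0839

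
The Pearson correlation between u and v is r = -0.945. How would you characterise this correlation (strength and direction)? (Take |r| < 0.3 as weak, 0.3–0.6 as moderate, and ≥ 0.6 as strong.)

r = -0.945 < 0 so the relationship is negative.
|r| = 0.945, which falls in the strong range.

strong negative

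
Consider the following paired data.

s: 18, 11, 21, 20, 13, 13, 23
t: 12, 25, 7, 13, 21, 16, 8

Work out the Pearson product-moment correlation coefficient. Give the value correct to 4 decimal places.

n = 7, Σs = 119, Σt = 102, Σs² = 2153, Σt² = 1748, Σst = 1563
nΣst − ΣsΣt = 10941 − 12138 = -1197
nΣs² − (Σs)² = 15071 − 14161 = 910; nΣt² − (Σt)² = 12236 − 10404 = 1832
r = -1197 / √(910 × 1832) = -1197 / 1291.1700 ≈ -0.9271

-0.9271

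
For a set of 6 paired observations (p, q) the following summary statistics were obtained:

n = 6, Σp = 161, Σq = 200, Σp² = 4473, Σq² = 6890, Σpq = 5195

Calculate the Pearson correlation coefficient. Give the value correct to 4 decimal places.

-0.9292

r = (nΣpq − ΣpΣq) / √[(nΣp² − (Σp)²)(nΣq² − (Σq)²)]
Numerator: 6×5195 − 161×200 = -1030
Denominator: √[(26838 − 25921)(41340 − 40000)] = √[917 × 1340] = 1108.5035
r = -1030 / 1108.5035 ≈ -0.9292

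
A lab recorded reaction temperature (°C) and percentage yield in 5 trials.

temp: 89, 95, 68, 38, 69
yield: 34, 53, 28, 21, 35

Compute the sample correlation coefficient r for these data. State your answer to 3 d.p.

0.846

n = 5, Σx = 359, Σy = 171, Σx² = 27775, Σy² = 6415, Σxy = 13178
nΣxy − ΣxΣy = 65890 − 61389 = 4501
nΣx² − (Σx)² = 138875 − 128881 = 9994; nΣy² − (Σy)² = 32075 − 29241 = 2834
r = 4501 / √(9994 × 2834) = 4501 / 5321.9354 ≈ 0.846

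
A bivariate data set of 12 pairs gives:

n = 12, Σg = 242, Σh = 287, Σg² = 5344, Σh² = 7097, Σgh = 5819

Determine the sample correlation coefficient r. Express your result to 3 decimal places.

0.095

r = (nΣgh − ΣgΣh) / √[(nΣg² − (Σg)²)(nΣh² − (Σh)²)]
Numerator: 12×5819 − 242×287 = 374
Denominator: √[(64128 − 58564)(85164 − 82369)] = √[5564 × 2795] = 3943.5238
r = 374 / 3943.5238 ≈ 0.095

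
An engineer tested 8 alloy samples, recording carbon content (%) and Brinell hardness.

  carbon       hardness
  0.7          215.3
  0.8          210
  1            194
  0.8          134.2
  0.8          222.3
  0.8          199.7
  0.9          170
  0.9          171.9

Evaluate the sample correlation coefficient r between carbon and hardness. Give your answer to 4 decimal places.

n = 8, Σx = 6.7, Σy = 1517.4, Σx² = 5.67, Σy² = 293846.72, Σxy = 1265.38
nΣxy − ΣxΣy = 10123.04 − 10166.58 = -43.54
nΣx² − (Σx)² = 45.36 − 44.89 = 0.47; nΣy² − (Σy)² = 2350773.76 − 2302502.76 = 48271
r = -43.54 / √(0.47 × 48271) = -43.54 / 150.6233 ≈ -0.2891

-0.2891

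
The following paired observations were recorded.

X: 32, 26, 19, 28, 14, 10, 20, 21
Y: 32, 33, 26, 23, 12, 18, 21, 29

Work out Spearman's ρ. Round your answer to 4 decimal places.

Rank X: 8, 6, 3, 7, 2, 1, 4, 5
Rank Y: 7, 8, 5, 4, 1, 2, 3, 6
d = rank(X) − rank(Y): 1, -2, -2, 3, 1, -1, 1, -1; Σd² = 22
ρ = 1 − 6Σd² / [n(n²−1)] = 1 − 6×22 / (8×63) = 1 − 132/504 ≈ 0.7381

0.7381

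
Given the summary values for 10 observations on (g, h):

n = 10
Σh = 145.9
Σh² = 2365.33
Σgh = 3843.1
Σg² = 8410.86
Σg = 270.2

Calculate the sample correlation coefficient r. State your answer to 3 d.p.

r = (nΣgh − ΣgΣh) / √[(nΣg² − (Σg)²)(nΣh² − (Σh)²)]
Numerator: 10×3843.1 − 270.2×145.9 = -991.18
Denominator: √[(84108.6 − 73008.04)(23653.3 − 21286.81)] = √[11100.56 × 2366.49] = 5125.3648
r = -991.18 / 5125.3648 ≈ -0.193

-0.193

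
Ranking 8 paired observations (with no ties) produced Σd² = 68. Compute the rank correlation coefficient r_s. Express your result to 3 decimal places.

0.190

ρ = 1 − 6Σd² / [n(n²−1)] = 1 − 6×68 / (8×63)
  = 1 − 408/504 = 1 − 0.8095 ≈ 0.190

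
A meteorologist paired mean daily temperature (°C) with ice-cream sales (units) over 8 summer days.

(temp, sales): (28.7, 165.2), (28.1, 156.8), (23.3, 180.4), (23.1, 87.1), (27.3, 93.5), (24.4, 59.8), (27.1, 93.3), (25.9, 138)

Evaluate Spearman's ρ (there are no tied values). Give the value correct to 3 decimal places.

0.381

Rank temp: 8, 7, 2, 1, 6, 3, 5, 4
Rank sales: 7, 6, 8, 2, 4, 1, 3, 5
d = rank(temp) − rank(sales): 1, 1, -6, -1, 2, 2, 2, -1; Σd² = 52
ρ = 1 − 6Σd² / [n(n²−1)] = 1 − 6×52 / (8×63) = 1 − 312/504 ≈ 0.381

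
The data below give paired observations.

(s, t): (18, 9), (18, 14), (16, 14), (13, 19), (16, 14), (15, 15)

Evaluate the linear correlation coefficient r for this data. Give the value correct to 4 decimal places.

-0.8595

n = 6, Σs = 96, Σt = 85, Σs² = 1554, Σt² = 1255, Σst = 1334
nΣst − ΣsΣt = 8004 − 8160 = -156
nΣs² − (Σs)² = 9324 − 9216 = 108; nΣt² − (Σt)² = 7530 − 7225 = 305
r = -156 / √(108 × 305) = -156 / 181.4938 ≈ -0.8595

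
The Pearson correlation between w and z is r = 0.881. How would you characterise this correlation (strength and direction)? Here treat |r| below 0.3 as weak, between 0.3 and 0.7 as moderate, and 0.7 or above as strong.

r = 0.881 > 0 so the relationship is positive.
|r| = 0.881, which falls in the strong range.

strong positive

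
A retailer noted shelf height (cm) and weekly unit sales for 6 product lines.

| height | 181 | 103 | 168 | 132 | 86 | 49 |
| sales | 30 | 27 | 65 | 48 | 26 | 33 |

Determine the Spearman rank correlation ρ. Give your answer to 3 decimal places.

0.371

Rank height: 6, 3, 5, 4, 2, 1
Rank sales: 3, 2, 6, 5, 1, 4
d = rank(height) − rank(sales): 3, 1, -1, -1, 1, -3; Σd² = 22
ρ = 1 − 6Σd² / [n(n²−1)] = 1 − 6×22 / (6×35) = 1 − 132/210 ≈ 0.371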